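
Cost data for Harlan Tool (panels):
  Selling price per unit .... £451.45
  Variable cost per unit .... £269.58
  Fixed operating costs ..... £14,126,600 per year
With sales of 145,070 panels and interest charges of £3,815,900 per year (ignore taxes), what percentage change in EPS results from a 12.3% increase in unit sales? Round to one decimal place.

Contribution at this volume is 145,070 × £181.87 = £26,383,880.90.
Operating income = contribution − fixed costs = £26,383,880.90 − £14,126,600 = £12,257,280.90.
After interest of £3,815,900.00, pre-tax earnings = £8,441,380.90.
DCL = total CM / (EBIT − I) = £26,383,880.90 / £8,441,380.90 = 3.1255.
%ΔEPS = DCL × %ΔSales = 3.1255 × +12.3% = +38.4%.

+38.4%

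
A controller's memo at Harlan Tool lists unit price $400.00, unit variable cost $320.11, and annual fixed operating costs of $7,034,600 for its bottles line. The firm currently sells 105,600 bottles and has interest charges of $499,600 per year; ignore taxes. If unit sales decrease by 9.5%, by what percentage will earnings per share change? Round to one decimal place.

Contribution at this volume is 105,600 × $79.89 = $8,436,384.00.
Subtracting fixed costs: EBIT = $8,436,384.00 − $7,034,600 = $1,401,784.00.
After interest of $499,600.00, pre-tax earnings = $902,184.00.
DCL = total CM / (EBIT − I) = $8,436,384.00 / $902,184.00 = 9.3511.
EPS therefore changes by 9.3511 × (-9.5%) = -88.8%.

-88.8%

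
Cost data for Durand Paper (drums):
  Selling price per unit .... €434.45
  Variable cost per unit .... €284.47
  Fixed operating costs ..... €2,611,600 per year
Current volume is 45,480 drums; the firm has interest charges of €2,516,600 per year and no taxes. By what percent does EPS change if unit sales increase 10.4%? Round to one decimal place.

+41.9%

At 45,480 units, contribution = 45,480 × €149.98 = €6,821,090.40.
EBIT = €6,821,090.40 − €2,611,600 = €4,209,490.40.
After interest of €2,516,600.00, pre-tax earnings = €1,692,890.40.
Degree of combined leverage = contribution ÷ (EBIT − I) = €6,821,090.40 ÷ €1,692,890.40 = 4.0293.
EPS therefore changes by 4.0293 × (+10.4%) = +41.9%.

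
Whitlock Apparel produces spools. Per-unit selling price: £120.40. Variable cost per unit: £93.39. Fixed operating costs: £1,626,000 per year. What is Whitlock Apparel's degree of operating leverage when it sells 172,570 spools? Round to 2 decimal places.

1.54

Contribution at this volume is 172,570 × £27.01 = £4,661,115.70.
EBIT = £4,661,115.70 − £1,626,000 = £3,035,115.70.
DOL = contribution ÷ EBIT = £4,661,115.70 ÷ £3,035,115.70 = 1.5357.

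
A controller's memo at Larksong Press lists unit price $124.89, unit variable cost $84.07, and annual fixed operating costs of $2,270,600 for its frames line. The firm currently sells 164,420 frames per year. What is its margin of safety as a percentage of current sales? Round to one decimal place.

66.2%

Unit CM = price − variable cost = $124.89 − $84.07 = $40.82. Break-even units = $2,270,600 ÷ $40.82 = 55,624.69; break-even revenue = 55,624.69 × $124.89 = $6,946,968.01.
Current sales = 164,420 × $124.89 = $20,534,413.80.
Margin of safety = ($20,534,413.80 − $6,946,968.01) ÷ $20,534,413.80 = 66.2%.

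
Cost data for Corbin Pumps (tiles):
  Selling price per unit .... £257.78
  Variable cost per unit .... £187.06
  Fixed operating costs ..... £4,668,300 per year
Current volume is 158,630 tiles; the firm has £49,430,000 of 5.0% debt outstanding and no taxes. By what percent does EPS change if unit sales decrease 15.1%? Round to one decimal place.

Contribution at this volume is 158,630 × £70.72 = £11,218,313.60.
EBIT = £11,218,313.60 − £4,668,300 = £6,550,013.60.
After interest of £2,471,500.00, pre-tax earnings = £4,078,513.60.
Degree of combined leverage = contribution ÷ (EBIT − I) = £11,218,313.60 ÷ £4,078,513.60 = 2.7506.
%ΔEPS = DCL × %ΔSales = 2.7506 × -15.1% = -41.5%.

-41.5%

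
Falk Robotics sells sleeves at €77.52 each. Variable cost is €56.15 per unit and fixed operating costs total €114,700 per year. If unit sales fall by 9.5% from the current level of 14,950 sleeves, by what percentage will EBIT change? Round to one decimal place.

Total contribution margin = 14,950 × €21.37 = €319,481.50.
Subtracting fixed costs: EBIT = €319,481.50 − €114,700 = €204,781.50.
Degree of operating leverage = €319,481.50 / €204,781.50 = 1.5601.
So EBIT moves 1.5601 × (-9.5%) = -14.8%.

-14.8%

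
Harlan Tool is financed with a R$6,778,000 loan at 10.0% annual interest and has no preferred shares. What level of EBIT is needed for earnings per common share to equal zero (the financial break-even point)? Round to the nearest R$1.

R$677,800

Annual interest = 10.0% × R$6,778,000 = R$677,800.00.
Without preferred stock the financial break-even is simply EBIT = interest = R$677,800.00.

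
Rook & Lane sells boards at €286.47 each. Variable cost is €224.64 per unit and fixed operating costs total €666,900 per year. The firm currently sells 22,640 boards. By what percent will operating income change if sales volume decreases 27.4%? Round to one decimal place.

At 22,640 units, contribution = 22,640 × €61.83 = €1,399,831.20.
Subtracting fixed costs: EBIT = €1,399,831.20 − €666,900 = €732,931.20.
So DOL = total CM / EBIT = €1,399,831.20 / €732,931.20 = 1.9099.
%ΔEBIT = DOL × %ΔSales = 1.9099 × -27.4% = -52.3%.

-52.3%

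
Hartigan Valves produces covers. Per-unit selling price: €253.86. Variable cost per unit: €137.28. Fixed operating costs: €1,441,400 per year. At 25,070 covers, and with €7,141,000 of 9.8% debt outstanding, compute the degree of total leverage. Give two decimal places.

At 25,070 units, contribution = 25,070 × €116.58 = €2,922,660.60.
Operating income = contribution − fixed costs = €2,922,660.60 − €1,441,400 = €1,481,260.60. Interest = €699,818.00.
DOL = €2,922,660.60 ÷ €1,481,260.60 = 1.9731; DFL = €1,481,260.60 ÷ €781,442.60 = 1.8955.
DCL = DOL × DFL = 1.9731 × 1.8955 = 3.7400.

3.74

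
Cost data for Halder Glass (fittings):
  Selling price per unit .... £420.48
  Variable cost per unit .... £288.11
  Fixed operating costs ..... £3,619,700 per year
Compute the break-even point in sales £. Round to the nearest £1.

CM per unit = £420.48 − £288.11 = £132.37; CM ratio = £132.37 / £420.48 = 0.3148.
Break-even revenue = fixed costs × price ÷ CM = £3,619,700 × £420.48 ÷ £132.37 = £11,498,160.

£11,498,160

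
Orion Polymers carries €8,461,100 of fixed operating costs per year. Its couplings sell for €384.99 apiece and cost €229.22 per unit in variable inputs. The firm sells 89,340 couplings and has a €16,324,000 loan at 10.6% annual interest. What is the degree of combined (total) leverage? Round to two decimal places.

Contribution at this volume is 89,340 × €155.77 = €13,916,491.80.
EBIT = €13,916,491.80 − €8,461,100 = €5,455,391.80. Interest = €1,730,344.00, so EBIT − I = €3,725,047.80.
Degree of total leverage = total CM / (EBIT − interest) = €13,916,491.80 / €3,725,047.80 = 3.7359.

3.74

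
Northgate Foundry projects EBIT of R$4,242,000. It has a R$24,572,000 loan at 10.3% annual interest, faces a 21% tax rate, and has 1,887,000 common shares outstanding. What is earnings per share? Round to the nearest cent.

Pre-tax income = R$4,242,000 − R$2,530,916.00 = R$1,711,084.00.
After tax at 21%: net income = R$1,711,084.00 × 0.79 = R$1,351,756.36.
EPS = R$1,351,756.36 ÷ 1,887,000 = R$0.72.

R$0.72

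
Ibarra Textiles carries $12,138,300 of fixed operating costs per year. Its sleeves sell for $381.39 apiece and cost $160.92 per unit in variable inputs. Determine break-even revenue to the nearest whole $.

Contribution margin per unit = $381.39 − $160.92 = $220.47, a CM ratio of $220.47 ÷ $381.39 = 0.5781.
Break-even sales = FC ÷ CM ratio = $12,138,300 × $381.39 / $220.47 = $20,997,987.

$20,997,987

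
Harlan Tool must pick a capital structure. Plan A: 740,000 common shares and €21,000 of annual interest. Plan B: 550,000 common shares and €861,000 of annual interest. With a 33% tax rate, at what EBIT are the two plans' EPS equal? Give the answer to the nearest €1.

At indifference, (EBIT − 21,000)(1 − t)/740,000 = (EBIT − 861,000)(1 − t)/550,000.
Cancelling (1 − t) and cross-multiplying: 550,000·(EBIT − 21,000) = 740,000·(EBIT − 861,000).
EBIT × (740,000 − 550,000) = 861,000 × 740,000 − 21,000 × 550,000 = 625,590,000,000, so EBIT = 625,590,000,000 ÷ 190,000 = 3,292,578.95.

€3,292,579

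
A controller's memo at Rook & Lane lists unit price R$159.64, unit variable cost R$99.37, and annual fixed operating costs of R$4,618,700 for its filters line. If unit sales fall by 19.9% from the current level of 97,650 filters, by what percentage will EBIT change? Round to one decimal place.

-92.5%

Contribution at this volume is 97,650 × R$60.27 = R$5,885,365.50.
Subtracting fixed costs: EBIT = R$5,885,365.50 − R$4,618,700 = R$1,266,665.50.
DOL = contribution ÷ EBIT = R$5,885,365.50 ÷ R$1,266,665.50 = 4.6463.
Operating income changes by 4.6463 × -19.9% = -92.5%.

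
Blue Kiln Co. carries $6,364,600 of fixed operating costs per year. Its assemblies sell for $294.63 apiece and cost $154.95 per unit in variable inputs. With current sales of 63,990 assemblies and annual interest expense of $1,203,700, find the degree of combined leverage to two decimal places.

6.53

Total contribution margin = 63,990 × $139.68 = $8,938,123.20.
Operating income = contribution − fixed costs = $8,938,123.20 − $6,364,600 = $2,573,523.20. Interest = $1,203,700.00, so EBIT − I = $1,369,823.20.
DCL = contribution ÷ (EBIT − I) = $8,938,123.20 ÷ $1,369,823.20 = 6.5250.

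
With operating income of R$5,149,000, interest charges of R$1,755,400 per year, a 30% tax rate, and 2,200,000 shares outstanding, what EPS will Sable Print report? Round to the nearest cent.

Interest = R$1,755,400.00, so EBT = R$5,149,000 − R$1,755,400.00 = R$3,393,600.00.
After tax at 30%: net income = R$3,393,600.00 × 0.70 = R$2,375,520.00.
EPS = R$2,375,520.00 ÷ 2,200,000 = R$1.08.

R$1.08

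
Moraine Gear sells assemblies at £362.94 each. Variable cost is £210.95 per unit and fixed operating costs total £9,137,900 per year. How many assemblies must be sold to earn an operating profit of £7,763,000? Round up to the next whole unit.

111,198 assemblies

Each unit contributes £362.94 − £210.95 = £151.99.
Required volume = (fixed costs + target profit) ÷ CM = (£9,137,900 + £7,763,000) ÷ £151.99 = 111,197.45, so 111,198 assemblies.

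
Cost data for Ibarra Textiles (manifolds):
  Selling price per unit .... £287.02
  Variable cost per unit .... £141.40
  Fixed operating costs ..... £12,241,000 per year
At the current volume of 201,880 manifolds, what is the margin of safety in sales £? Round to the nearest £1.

Each unit contributes £287.02 − £141.40 = £145.62. Break-even units = £12,241,000 ÷ £145.62 = 84,061.26; break-even revenue = 84,061.26 × £287.02 = £24,127,261.50.
Current sales = 201,880 × £287.02 = £57,943,597.60.
Margin of safety = £57,943,597.60 − £24,127,261.50 = £33,816,336.

£33,816,336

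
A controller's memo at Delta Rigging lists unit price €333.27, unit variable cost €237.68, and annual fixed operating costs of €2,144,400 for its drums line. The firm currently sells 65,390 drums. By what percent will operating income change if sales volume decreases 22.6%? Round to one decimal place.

-34.4%

At 65,390 units, contribution = 65,390 × €95.59 = €6,250,630.10.
Subtracting fixed costs: EBIT = €6,250,630.10 − €2,144,400 = €4,106,230.10.
DOL = contribution ÷ EBIT = €6,250,630.10 ÷ €4,106,230.10 = 1.5222.
So EBIT moves 1.5222 × (-22.6%) = -34.4%.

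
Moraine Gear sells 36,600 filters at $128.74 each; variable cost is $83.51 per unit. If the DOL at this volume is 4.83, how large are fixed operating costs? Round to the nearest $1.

$1,312,681

Total contribution margin = 36,600 × $45.23 = $1,655,418.00.
Since DOL = CM ÷ EBIT, EBIT = $1,655,418.00 ÷ 4.83 = $342,736.65.
Fixed costs = CM − EBIT = $1,655,418.00 − $342,736.65 = $1,312,681.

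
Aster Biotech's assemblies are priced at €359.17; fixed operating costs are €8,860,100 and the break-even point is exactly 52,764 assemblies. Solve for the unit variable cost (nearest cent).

€191.25

At break-even, FC = Q × (P − VC), so P − VC = €8,860,100 ÷ 52,764 = €167.9194.
Hence VC = price − CM = €359.17 − €167.9194 = €191.25.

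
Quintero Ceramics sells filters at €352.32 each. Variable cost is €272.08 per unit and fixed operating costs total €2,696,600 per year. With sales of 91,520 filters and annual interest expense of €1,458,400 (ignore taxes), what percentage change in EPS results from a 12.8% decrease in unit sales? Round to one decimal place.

-29.5%

At 91,520 units, contribution = 91,520 × €80.24 = €7,343,564.80.
Subtracting fixed costs: EBIT = €7,343,564.80 − €2,696,600 = €4,646,964.80.
Interest = €1,458,400.00, so EBIT − I = €3,188,564.80.
DCL = total CM / (EBIT − I) = €7,343,564.80 / €3,188,564.80 = 2.3031.
EPS therefore changes by 2.3031 × (-12.8%) = -29.5%.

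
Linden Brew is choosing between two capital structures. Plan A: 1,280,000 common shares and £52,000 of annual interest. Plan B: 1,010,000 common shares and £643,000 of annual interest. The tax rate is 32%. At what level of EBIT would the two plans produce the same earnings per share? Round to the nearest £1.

Set EPS_A = EPS_B: (EBIT − £52,000)(1 − 0.32) ÷ 1,280,000 = (EBIT − £643,000)(1 − 0.32) ÷ 1,010,000.
The (1 − t) factor cancels: (EBIT − 52,000) × 1,010,000 = (EBIT − 643,000) × 1,280,000.
EBIT × (1,280,000 − 1,010,000) = 643,000 × 1,280,000 − 52,000 × 1,010,000 = 770,520,000,000, so EBIT = 770,520,000,000 ÷ 270,000 = 2,853,777.78.

£2,853,778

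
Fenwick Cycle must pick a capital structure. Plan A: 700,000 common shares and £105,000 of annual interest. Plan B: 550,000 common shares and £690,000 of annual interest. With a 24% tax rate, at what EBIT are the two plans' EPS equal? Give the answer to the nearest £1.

Set EPS_A = EPS_B: (EBIT − £105,000)(1 − 0.24) ÷ 700,000 = (EBIT − £690,000)(1 − 0.24) ÷ 550,000.
Cancelling (1 − t) and cross-multiplying: 550,000·(EBIT − 105,000) = 700,000·(EBIT − 690,000).
Solving, EBIT = (690,000·700,000 − 105,000·550,000) / (700,000 − 550,000) = 425,250,000,000 / 150,000 = 2,835,000.00.

£2,835,000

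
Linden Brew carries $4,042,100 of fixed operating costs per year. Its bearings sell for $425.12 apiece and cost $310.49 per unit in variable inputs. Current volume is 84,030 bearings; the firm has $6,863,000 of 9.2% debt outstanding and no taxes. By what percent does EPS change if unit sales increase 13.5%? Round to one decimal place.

+26.2%

Contribution at this volume is 84,030 × $114.63 = $9,632,358.90.
Operating income = contribution − fixed costs = $9,632,358.90 − $4,042,100 = $5,590,258.90.
After interest of $631,396.00, pre-tax earnings = $4,958,862.90.
DCL = total CM / (EBIT − I) = $9,632,358.90 / $4,958,862.90 = 1.9425.
EPS therefore changes by 1.9425 × (+13.5%) = +26.2%.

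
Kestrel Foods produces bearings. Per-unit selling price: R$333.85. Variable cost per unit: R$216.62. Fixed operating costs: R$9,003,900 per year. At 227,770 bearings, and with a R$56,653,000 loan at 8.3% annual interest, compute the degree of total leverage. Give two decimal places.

Contribution at this volume is 227,770 × R$117.23 = R$26,701,477.10.
EBIT = R$26,701,477.10 − R$9,003,900 = R$17,697,577.10. Interest = R$4,702,199.00, so EBIT − I = R$12,995,378.10.
Degree of total leverage = total CM / (EBIT − interest) = R$26,701,477.10 / R$12,995,378.10 = 2.0547.

2.05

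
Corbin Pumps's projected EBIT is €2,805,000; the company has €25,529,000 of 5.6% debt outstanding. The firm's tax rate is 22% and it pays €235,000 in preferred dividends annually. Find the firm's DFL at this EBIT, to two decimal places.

2.61

Interest = €1,429,624.00.
Pre-tax preferred-dividend burden = €235,000 ÷ (1 − 0.22) = €301,282.05.
DFL = EBIT ÷ [EBIT − I − D_p/(1−t)] = €2,805,000 ÷ [€2,805,000 − €1,429,624.00 − €301,282.05] = €2,805,000 ÷ €1,074,093.95 = 2.6115.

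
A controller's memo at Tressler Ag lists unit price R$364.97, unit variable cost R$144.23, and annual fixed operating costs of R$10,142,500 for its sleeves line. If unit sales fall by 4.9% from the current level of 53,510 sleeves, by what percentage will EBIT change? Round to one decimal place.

At 53,510 units, contribution = 53,510 × R$220.74 = R$11,811,797.40.
Operating income = contribution − fixed costs = R$11,811,797.40 − R$10,142,500 = R$1,669,297.40.
DOL = contribution ÷ EBIT = R$11,811,797.40 ÷ R$1,669,297.40 = 7.0759.
%ΔEBIT = DOL × %ΔSales = 7.0759 × -4.9% = -34.7%.

-34.7%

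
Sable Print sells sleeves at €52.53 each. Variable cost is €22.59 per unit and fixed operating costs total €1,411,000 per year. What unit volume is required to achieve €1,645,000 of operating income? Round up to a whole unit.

Contribution margin per unit = €52.53 − €22.59 = €29.94.
Units = (FC + target) / CM = (€1,411,000 + €1,645,000) / €29.94 = 102,070.81, so 102,071 sleeves.

102,071 sleeves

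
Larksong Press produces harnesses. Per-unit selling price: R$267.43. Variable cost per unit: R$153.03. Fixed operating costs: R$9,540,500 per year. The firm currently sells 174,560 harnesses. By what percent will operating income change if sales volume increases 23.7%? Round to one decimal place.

+45.4%

At 174,560 units, contribution = 174,560 × R$114.40 = R$19,969,664.00.
Subtracting fixed costs: EBIT = R$19,969,664.00 − R$9,540,500 = R$10,429,164.00.
So DOL = total CM / EBIT = R$19,969,664.00 / R$10,429,164.00 = 1.9148.
So EBIT moves 1.9148 × (+23.7%) = +45.4%.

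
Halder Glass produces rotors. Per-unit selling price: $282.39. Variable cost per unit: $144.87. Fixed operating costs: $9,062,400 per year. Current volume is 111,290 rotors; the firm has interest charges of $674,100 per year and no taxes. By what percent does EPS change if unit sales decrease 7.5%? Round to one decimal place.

At 111,290 units, contribution = 111,290 × $137.52 = $15,304,600.80.
EBIT = $15,304,600.80 − $9,062,400 = $6,242,200.80.
Interest = $674,100.00, so EBIT − I = $5,568,100.80.
Degree of combined leverage = contribution ÷ (EBIT − I) = $15,304,600.80 ÷ $5,568,100.80 = 2.7486.
EPS therefore changes by 2.7486 × (-7.5%) = -20.6%.

-20.6%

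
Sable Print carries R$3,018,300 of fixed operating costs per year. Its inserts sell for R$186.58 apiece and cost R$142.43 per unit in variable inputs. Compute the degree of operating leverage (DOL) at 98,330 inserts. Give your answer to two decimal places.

3.28

Total contribution margin = 98,330 × R$44.15 = R$4,341,269.50.
Subtracting fixed costs: EBIT = R$4,341,269.50 − R$3,018,300 = R$1,322,969.50.
So DOL = total CM / EBIT = R$4,341,269.50 / R$1,322,969.50 = 3.2815.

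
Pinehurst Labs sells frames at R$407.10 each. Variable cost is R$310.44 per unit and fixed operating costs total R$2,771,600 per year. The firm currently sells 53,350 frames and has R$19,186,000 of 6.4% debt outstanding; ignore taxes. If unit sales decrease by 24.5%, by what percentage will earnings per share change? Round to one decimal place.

Contribution at this volume is 53,350 × R$96.66 = R$5,156,811.00.
Subtracting fixed costs: EBIT = R$5,156,811.00 − R$2,771,600 = R$2,385,211.00.
Interest = R$1,227,904.00, so EBIT − I = R$1,157,307.00.
DCL = total CM / (EBIT − I) = R$5,156,811.00 / R$1,157,307.00 = 4.4559.
%ΔEPS = DCL × %ΔSales = 4.4559 × -24.5% = -109.2%.

-109.2%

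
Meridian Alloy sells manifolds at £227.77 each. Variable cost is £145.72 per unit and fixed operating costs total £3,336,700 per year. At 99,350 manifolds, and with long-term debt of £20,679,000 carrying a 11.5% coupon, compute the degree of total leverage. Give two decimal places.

3.35

Total contribution margin = 99,350 × £82.05 = £8,151,667.50.
Operating income = contribution − fixed costs = £8,151,667.50 − £3,336,700 = £4,814,967.50. Interest = £2,378,085.00, so EBIT − I = £2,436,882.50.
DCL = contribution ÷ (EBIT − I) = £8,151,667.50 ÷ £2,436,882.50 = 3.3451.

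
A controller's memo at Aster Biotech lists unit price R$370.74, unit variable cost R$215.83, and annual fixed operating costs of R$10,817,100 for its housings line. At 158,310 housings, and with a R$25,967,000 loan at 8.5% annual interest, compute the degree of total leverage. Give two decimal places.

Total contribution margin = 158,310 × R$154.91 = R$24,523,802.10.
EBIT = R$24,523,802.10 − R$10,817,100 = R$13,706,702.10. Interest = R$2,207,195.00.
DOL = R$24,523,802.10 ÷ R$13,706,702.10 = 1.7892; DFL = R$13,706,702.10 ÷ R$11,499,507.10 = 1.1919.
Combined leverage = 1.7892 × 1.1919 = 2.1325.

2.13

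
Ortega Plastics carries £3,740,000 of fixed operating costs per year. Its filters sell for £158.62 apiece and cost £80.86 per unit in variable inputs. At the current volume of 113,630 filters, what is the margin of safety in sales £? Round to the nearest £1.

Contribution margin per unit = £158.62 − £80.86 = £77.76. Break-even units = £3,740,000 ÷ £77.76 = 48,096.71; break-even revenue = 48,096.71 × £158.62 = £7,629,099.79.
Actual sales revenue = 113,630 × £158.62 = £18,023,990.60.
Margin of safety = £18,023,990.60 − £7,629,099.79 = £10,394,891.

£10,394,891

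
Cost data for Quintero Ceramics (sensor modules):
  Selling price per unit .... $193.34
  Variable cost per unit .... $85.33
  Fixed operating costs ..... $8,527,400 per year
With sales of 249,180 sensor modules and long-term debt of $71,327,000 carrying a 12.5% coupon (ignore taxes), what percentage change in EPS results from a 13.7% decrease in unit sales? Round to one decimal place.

-38.9%

Contribution at this volume is 249,180 × $108.01 = $26,913,931.80.
Subtracting fixed costs: EBIT = $26,913,931.80 − $8,527,400 = $18,386,531.80.
After interest of $8,915,875.00, pre-tax earnings = $9,470,656.80.
Degree of combined leverage = contribution ÷ (EBIT − I) = $26,913,931.80 ÷ $9,470,656.80 = 2.8418.
EPS therefore changes by 2.8418 × (-13.7%) = -38.9%.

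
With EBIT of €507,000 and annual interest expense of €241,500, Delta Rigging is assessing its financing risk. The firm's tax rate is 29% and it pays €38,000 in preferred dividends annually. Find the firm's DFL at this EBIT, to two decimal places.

Interest = €241,500.00.
Preferred dividends grossed up pre-tax: €38,000 / (1 − 0.29) = €53,521.13.
DFL = EBIT ÷ [EBIT − I − D_p/(1−t)] = €507,000 ÷ [€507,000 − €241,500.00 − €53,521.13] = €507,000 ÷ €211,978.87 = 2.3917.

2.39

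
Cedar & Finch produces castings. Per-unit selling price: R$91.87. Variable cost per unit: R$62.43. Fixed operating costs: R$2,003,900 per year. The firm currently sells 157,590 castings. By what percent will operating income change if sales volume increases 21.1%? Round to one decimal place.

At 157,590 units, contribution = 157,590 × R$29.44 = R$4,639,449.60.
EBIT = R$4,639,449.60 − R$2,003,900 = R$2,635,549.60.
So DOL = total CM / EBIT = R$4,639,449.60 / R$2,635,549.60 = 1.7603.
So EBIT moves 1.7603 × (+21.1%) = +37.1%.

+37.1%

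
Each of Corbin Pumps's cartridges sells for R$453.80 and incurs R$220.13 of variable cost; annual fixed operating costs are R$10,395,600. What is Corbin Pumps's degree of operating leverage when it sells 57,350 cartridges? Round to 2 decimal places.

Contribution at this volume is 57,350 × R$233.67 = R$13,400,974.50.
EBIT = R$13,400,974.50 − R$10,395,600 = R$3,005,374.50.
So DOL = total CM / EBIT = R$13,400,974.50 / R$3,005,374.50 = 4.4590.

4.46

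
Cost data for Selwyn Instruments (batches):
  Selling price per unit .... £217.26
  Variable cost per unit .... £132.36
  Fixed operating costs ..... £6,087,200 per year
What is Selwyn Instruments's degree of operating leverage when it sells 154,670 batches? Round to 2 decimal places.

Contribution at this volume is 154,670 × £84.90 = £13,131,483.00.
EBIT = £13,131,483.00 − £6,087,200 = £7,044,283.00.
DOL = contribution ÷ EBIT = £13,131,483.00 ÷ £7,044,283.00 = 1.8641.

1.86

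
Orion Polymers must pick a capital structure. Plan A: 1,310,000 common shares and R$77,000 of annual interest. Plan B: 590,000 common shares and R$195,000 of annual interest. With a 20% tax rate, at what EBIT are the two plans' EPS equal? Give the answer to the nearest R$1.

R$291,694

Set EPS_A = EPS_B: (EBIT − R$77,000)(1 − 0.20) ÷ 1,310,000 = (EBIT − R$195,000)(1 − 0.20) ÷ 590,000.
The (1 − t) factor cancels: (EBIT − 77,000) × 590,000 = (EBIT − 195,000) × 1,310,000.
Solving, EBIT = (195,000·1,310,000 − 77,000·590,000) / (1,310,000 − 590,000) = 210,020,000,000 / 720,000 = 291,694.44.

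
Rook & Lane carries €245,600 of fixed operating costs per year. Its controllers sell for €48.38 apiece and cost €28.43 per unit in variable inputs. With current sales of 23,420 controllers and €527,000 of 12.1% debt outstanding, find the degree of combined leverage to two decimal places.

2.96

At 23,420 units, contribution = 23,420 × €19.95 = €467,229.00.
Operating income = contribution − fixed costs = €467,229.00 − €245,600 = €221,629.00. Interest = €63,767.00, so EBIT − I = €157,862.00.
Degree of total leverage = total CM / (EBIT − interest) = €467,229.00 / €157,862.00 = 2.9597.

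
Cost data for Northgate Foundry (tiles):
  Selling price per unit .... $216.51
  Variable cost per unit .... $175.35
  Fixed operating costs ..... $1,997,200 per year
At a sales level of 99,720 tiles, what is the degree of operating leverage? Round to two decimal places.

1.95

At 99,720 units, contribution = 99,720 × $41.16 = $4,104,475.20.
Subtracting fixed costs: EBIT = $4,104,475.20 − $1,997,200 = $2,107,275.20.
Degree of operating leverage = $4,104,475.20 / $2,107,275.20 = 1.9478.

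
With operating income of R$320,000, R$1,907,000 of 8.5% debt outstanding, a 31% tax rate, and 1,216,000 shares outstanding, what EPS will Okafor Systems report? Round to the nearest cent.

Interest = R$162,095.00, so EBT = R$320,000 − R$162,095.00 = R$157,905.00.
Net income = R$157,905.00 × (1 − 0.31) = R$108,954.45.
EPS = R$108,954.45 ÷ 1,216,000 = R$0.09.

R$0.09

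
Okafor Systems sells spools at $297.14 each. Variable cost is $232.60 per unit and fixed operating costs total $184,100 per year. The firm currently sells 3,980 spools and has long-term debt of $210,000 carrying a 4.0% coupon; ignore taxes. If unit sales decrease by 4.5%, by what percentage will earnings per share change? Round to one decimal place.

Contribution at this volume is 3,980 × $64.54 = $256,869.20.
Subtracting fixed costs: EBIT = $256,869.20 − $184,100 = $72,769.20.
Interest = $8,400.00, so EBIT − I = $64,369.20.
Degree of combined leverage = contribution ÷ (EBIT − I) = $256,869.20 ÷ $64,369.20 = 3.9906.
EPS therefore changes by 3.9906 × (-4.5%) = -18.0%.

-18.0%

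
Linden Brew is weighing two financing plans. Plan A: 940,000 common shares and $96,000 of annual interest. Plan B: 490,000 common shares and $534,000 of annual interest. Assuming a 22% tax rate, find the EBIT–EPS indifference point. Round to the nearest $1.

$1,010,933

Set EPS_A = EPS_B: (EBIT − $96,000)(1 − 0.22) ÷ 940,000 = (EBIT − $534,000)(1 − 0.22) ÷ 490,000.
The (1 − t) factor cancels: (EBIT − 96,000) × 490,000 = (EBIT − 534,000) × 940,000.
EBIT × (940,000 − 490,000) = 534,000 × 940,000 − 96,000 × 490,000 = 454,920,000,000, so EBIT = 454,920,000,000 ÷ 450,000 = 1,010,933.33.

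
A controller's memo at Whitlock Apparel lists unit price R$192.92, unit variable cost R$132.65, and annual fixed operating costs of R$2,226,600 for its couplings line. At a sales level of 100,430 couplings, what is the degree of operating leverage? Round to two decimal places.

At 100,430 units, contribution = 100,430 × R$60.27 = R$6,052,916.10.
EBIT = R$6,052,916.10 − R$2,226,600 = R$3,826,316.10.
Degree of operating leverage = R$6,052,916.10 / R$3,826,316.10 = 1.5819.

1.58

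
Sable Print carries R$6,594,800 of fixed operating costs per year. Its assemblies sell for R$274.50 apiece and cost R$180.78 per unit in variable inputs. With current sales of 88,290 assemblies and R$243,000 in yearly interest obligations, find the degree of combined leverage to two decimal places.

Total contribution margin = 88,290 × R$93.72 = R$8,274,538.80.
EBIT = R$8,274,538.80 − R$6,594,800 = R$1,679,738.80. Interest = R$243,000.00.
DOL = R$8,274,538.80 ÷ R$1,679,738.80 = 4.9261; DFL = R$1,679,738.80 ÷ R$1,436,738.80 = 1.1691.
DCL = DOL × DFL = 4.9261 × 1.1691 = 5.7591.

5.76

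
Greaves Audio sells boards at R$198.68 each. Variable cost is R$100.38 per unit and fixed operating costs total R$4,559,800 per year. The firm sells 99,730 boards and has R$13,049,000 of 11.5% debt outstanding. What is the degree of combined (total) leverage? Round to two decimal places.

2.62

Total contribution margin = 99,730 × R$98.30 = R$9,803,459.00.
EBIT = R$9,803,459.00 − R$4,559,800 = R$5,243,659.00. Interest = R$1,500,635.00, so EBIT − I = R$3,743,024.00.
DCL = contribution ÷ (EBIT − I) = R$9,803,459.00 ÷ R$3,743,024.00 = 2.6191.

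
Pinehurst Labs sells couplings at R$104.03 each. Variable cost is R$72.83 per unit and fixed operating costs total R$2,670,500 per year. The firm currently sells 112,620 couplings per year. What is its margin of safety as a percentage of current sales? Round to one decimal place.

Unit CM = price − variable cost = R$104.03 − R$72.83 = R$31.20. Break-even units = R$2,670,500 ÷ R$31.20 = 85,592.95; break-even revenue = 85,592.95 × R$104.03 = R$8,904,234.46.
Actual sales revenue = 112,620 × R$104.03 = R$11,715,858.60.
Margin of safety = (R$11,715,858.60 − R$8,904,234.46) ÷ R$11,715,858.60 = 24.0%.

24.0%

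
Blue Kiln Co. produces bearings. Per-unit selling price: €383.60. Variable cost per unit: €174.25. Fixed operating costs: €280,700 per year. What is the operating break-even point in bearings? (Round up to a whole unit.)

1,341 bearings

Contribution margin per unit = €383.60 − €174.25 = €209.35.
Break-even Q = €280,700 / €209.35 = 1,340.82 → 1,341 bearings.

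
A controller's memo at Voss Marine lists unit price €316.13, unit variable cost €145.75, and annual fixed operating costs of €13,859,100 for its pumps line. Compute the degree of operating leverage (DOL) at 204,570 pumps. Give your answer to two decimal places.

Total contribution margin = 204,570 × €170.38 = €34,854,636.60.
EBIT = €34,854,636.60 − €13,859,100 = €20,995,536.60.
Degree of operating leverage = €34,854,636.60 / €20,995,536.60 = 1.6601.

1.66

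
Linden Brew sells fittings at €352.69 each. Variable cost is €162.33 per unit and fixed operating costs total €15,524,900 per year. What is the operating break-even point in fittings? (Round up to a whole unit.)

Contribution margin per unit = €352.69 − €162.33 = €190.36.
Break-even Q = €15,524,900 / €190.36 = 81,555.47 → 81,556 fittings.

81,556 fittings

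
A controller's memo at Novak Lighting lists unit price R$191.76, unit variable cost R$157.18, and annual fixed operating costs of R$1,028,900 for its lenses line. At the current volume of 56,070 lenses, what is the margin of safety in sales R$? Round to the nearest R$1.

R$5,046,319

Each unit contributes R$191.76 − R$157.18 = R$34.58. Break-even units = R$1,028,900 ÷ R$34.58 = 29,754.19; break-even revenue = 29,754.19 × R$191.76 = R$5,705,664.08.
Actual sales revenue = 56,070 × R$191.76 = R$10,751,983.20.
Margin of safety = R$10,751,983.20 − R$5,705,664.08 = R$5,046,319.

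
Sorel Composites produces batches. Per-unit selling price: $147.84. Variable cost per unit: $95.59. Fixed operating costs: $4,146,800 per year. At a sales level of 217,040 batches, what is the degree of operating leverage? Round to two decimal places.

At 217,040 units, contribution = 217,040 × $52.25 = $11,340,340.00.
Operating income = contribution − fixed costs = $11,340,340.00 − $4,146,800 = $7,193,540.00.
So DOL = total CM / EBIT = $11,340,340.00 / $7,193,540.00 = 1.5765.

1.58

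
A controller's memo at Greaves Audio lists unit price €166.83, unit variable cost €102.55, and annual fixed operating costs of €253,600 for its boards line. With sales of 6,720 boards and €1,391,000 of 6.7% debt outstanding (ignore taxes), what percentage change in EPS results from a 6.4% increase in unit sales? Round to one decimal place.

+32.5%

Total contribution margin = 6,720 × €64.28 = €431,961.60.
Operating income = contribution − fixed costs = €431,961.60 − €253,600 = €178,361.60.
Interest = €93,197.00, so EBIT − I = €85,164.60.
DCL = total CM / (EBIT − I) = €431,961.60 / €85,164.60 = 5.0721.
%ΔEPS = DCL × %ΔSales = 5.0721 × +6.4% = +32.5%.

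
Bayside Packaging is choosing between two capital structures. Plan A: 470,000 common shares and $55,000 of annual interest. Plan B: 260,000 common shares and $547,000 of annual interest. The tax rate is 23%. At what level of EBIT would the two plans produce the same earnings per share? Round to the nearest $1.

$1,156,143

Set EPS_A = EPS_B: (EBIT − $55,000)(1 − 0.23) ÷ 470,000 = (EBIT − $547,000)(1 − 0.23) ÷ 260,000.
The (1 − t) factor cancels: (EBIT − 55,000) × 260,000 = (EBIT − 547,000) × 470,000.
Solving, EBIT = (547,000·470,000 − 55,000·260,000) / (470,000 − 260,000) = 242,790,000,000 / 210,000 = 1,156,142.86.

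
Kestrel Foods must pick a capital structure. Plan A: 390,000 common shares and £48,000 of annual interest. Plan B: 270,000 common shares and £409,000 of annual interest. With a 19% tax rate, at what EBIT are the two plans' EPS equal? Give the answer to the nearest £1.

£1,221,250

At indifference, (EBIT − 48,000)(1 − t)/390,000 = (EBIT − 409,000)(1 − t)/270,000.
The (1 − t) factor cancels: (EBIT − 48,000) × 270,000 = (EBIT − 409,000) × 390,000.
EBIT × (390,000 − 270,000) = 409,000 × 390,000 − 48,000 × 270,000 = 146,550,000,000, so EBIT = 146,550,000,000 ÷ 120,000 = 1,221,250.00.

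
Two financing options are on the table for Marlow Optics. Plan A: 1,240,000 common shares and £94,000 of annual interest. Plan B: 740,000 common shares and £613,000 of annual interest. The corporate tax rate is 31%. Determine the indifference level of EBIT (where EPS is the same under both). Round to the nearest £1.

£1,381,120

At indifference, (EBIT − 94,000)(1 − t)/1,240,000 = (EBIT − 613,000)(1 − t)/740,000.
Cancelling (1 − t) and cross-multiplying: 740,000·(EBIT − 94,000) = 1,240,000·(EBIT − 613,000).
EBIT × (1,240,000 − 740,000) = 613,000 × 1,240,000 − 94,000 × 740,000 = 690,560,000,000, so EBIT = 690,560,000,000 ÷ 500,000 = 1,381,120.00.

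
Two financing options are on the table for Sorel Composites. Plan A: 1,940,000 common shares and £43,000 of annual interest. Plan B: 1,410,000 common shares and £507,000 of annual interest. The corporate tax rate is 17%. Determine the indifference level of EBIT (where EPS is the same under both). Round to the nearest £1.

Set EPS_A = EPS_B: (EBIT − £43,000)(1 − 0.17) ÷ 1,940,000 = (EBIT − £507,000)(1 − 0.17) ÷ 1,410,000.
Cancelling (1 − t) and cross-multiplying: 1,410,000·(EBIT − 43,000) = 1,940,000·(EBIT − 507,000).
EBIT × (1,940,000 − 1,410,000) = 507,000 × 1,940,000 − 43,000 × 1,410,000 = 922,950,000,000, so EBIT = 922,950,000,000 ÷ 530,000 = 1,741,415.09.

£1,741,415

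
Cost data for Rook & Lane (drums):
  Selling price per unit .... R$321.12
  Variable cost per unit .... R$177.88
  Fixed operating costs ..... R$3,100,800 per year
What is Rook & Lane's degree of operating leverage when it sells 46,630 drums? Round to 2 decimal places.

Total contribution margin = 46,630 × R$143.24 = R$6,679,281.20.
Subtracting fixed costs: EBIT = R$6,679,281.20 − R$3,100,800 = R$3,578,481.20.
So DOL = total CM / EBIT = R$6,679,281.20 / R$3,578,481.20 = 1.8665.

1.87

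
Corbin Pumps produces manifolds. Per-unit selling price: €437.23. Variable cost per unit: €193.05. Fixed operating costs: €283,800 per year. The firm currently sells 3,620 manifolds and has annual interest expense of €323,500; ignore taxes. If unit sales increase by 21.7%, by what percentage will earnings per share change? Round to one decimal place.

+69.3%

Contribution at this volume is 3,620 × €244.18 = €883,931.60.
Subtracting fixed costs: EBIT = €883,931.60 − €283,800 = €600,131.60.
Interest = €323,500.00, so EBIT − I = €276,631.60.
Degree of combined leverage = contribution ÷ (EBIT − I) = €883,931.60 ÷ €276,631.60 = 3.1953.
%ΔEPS = DCL × %ΔSales = 3.1953 × +21.7% = +69.3%.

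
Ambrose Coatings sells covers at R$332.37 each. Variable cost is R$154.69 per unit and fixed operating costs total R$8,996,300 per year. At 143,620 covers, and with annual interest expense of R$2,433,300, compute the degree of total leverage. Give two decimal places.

1.81

Contribution at this volume is 143,620 × R$177.68 = R$25,518,401.60.
Operating income = contribution − fixed costs = R$25,518,401.60 − R$8,996,300 = R$16,522,101.60. Interest = R$2,433,300.00, so EBIT − I = R$14,088,801.60.
DCL = contribution ÷ (EBIT − I) = R$25,518,401.60 ÷ R$14,088,801.60 = 1.8113.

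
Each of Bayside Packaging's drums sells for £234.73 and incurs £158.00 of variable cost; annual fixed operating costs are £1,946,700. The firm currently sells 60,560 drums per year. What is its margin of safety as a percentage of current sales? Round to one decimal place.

Contribution margin per unit = £234.73 − £158.00 = £76.73. Break-even units = £1,946,700 ÷ £76.73 = 25,370.78; break-even revenue = 25,370.78 × £234.73 = £5,955,283.34.
Current sales = 60,560 × £234.73 = £14,215,248.80.
Margin of safety = (£14,215,248.80 − £5,955,283.34) ÷ £14,215,248.80 = 58.1%.

58.1%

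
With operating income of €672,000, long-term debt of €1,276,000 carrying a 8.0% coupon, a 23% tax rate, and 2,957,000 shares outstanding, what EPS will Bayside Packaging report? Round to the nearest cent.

Interest = €102,080.00, so EBT = €672,000 − €102,080.00 = €569,920.00.
Net income = €569,920.00 × (1 − 0.23) = €438,838.40.
Per share: €438,838.40 / 2,957,000 shares = €0.15.

€0.15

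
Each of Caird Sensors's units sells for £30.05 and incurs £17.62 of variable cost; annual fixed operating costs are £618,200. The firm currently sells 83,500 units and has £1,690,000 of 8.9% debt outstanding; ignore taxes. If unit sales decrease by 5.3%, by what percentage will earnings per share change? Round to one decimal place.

Total contribution margin = 83,500 × £12.43 = £1,037,905.00.
EBIT = £1,037,905.00 − £618,200 = £419,705.00.
After interest of £150,410.00, pre-tax earnings = £269,295.00.
Degree of combined leverage = contribution ÷ (EBIT − I) = £1,037,905.00 ÷ £269,295.00 = 3.8542.
EPS therefore changes by 3.8542 × (-5.3%) = -20.4%.

-20.4%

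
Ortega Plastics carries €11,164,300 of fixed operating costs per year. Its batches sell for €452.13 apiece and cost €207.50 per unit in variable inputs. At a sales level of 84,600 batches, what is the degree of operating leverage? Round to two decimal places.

2.17

Contribution at this volume is 84,600 × €244.63 = €20,695,698.00.
Subtracting fixed costs: EBIT = €20,695,698.00 − €11,164,300 = €9,531,398.00.
So DOL = total CM / EBIT = €20,695,698.00 / €9,531,398.00 = 2.1713.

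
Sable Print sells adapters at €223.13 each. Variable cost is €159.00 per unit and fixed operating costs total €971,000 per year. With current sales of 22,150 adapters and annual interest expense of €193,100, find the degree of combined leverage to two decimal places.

5.54

At 22,150 units, contribution = 22,150 × €64.13 = €1,420,479.50.
Operating income = contribution − fixed costs = €1,420,479.50 − €971,000 = €449,479.50. Interest = €193,100.00.
DOL = €1,420,479.50 ÷ €449,479.50 = 3.1603; DFL = €449,479.50 ÷ €256,379.50 = 1.7532.
Combined leverage = 3.1603 × 1.7532 = 5.5406.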